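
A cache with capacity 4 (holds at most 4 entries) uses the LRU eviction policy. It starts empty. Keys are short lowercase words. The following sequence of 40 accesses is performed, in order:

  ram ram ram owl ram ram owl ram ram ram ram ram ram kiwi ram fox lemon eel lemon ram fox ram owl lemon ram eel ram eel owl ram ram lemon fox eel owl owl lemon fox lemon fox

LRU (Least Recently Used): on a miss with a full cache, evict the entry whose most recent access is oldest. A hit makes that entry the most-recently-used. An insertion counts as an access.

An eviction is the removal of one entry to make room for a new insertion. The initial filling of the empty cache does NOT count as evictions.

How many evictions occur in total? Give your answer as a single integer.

LRU simulation (capacity=4):
  1. access ram: MISS. Cache (LRU->MRU): [ram]
  2. access ram: HIT. Cache (LRU->MRU): [ram]
  3. access ram: HIT. Cache (LRU->MRU): [ram]
  4. access owl: MISS. Cache (LRU->MRU): [ram owl]
  5. access ram: HIT. Cache (LRU->MRU): [owl ram]
  6. access ram: HIT. Cache (LRU->MRU): [owl ram]
  7. access owl: HIT. Cache (LRU->MRU): [ram owl]
  8. access ram: HIT. Cache (LRU->MRU): [owl ram]
  9. access ram: HIT. Cache (LRU->MRU): [owl ram]
  10. access ram: HIT. Cache (LRU->MRU): [owl ram]
  11. access ram: HIT. Cache (LRU->MRU): [owl ram]
  12. access ram: HIT. Cache (LRU->MRU): [owl ram]
  13. access ram: HIT. Cache (LRU->MRU): [owl ram]
  14. access kiwi: MISS. Cache (LRU->MRU): [owl ram kiwi]
  15. access ram: HIT. Cache (LRU->MRU): [owl kiwi ram]
  16. access fox: MISS. Cache (LRU->MRU): [owl kiwi ram fox]
  17. access lemon: MISS, evict owl. Cache (LRU->MRU): [kiwi ram fox lemon]
  18. access eel: MISS, evict kiwi. Cache (LRU->MRU): [ram fox lemon eel]
  19. access lemon: HIT. Cache (LRU->MRU): [ram fox eel lemon]
  20. access ram: HIT. Cache (LRU->MRU): [fox eel lemon ram]
  21. access fox: HIT. Cache (LRU->MRU): [eel lemon ram fox]
  22. access ram: HIT. Cache (LRU->MRU): [eel lemon fox ram]
  23. access owl: MISS, evict eel. Cache (LRU->MRU): [lemon fox ram owl]
  24. access lemon: HIT. Cache (LRU->MRU): [fox ram owl lemon]
  25. access ram: HIT. Cache (LRU->MRU): [fox owl lemon ram]
  26. access eel: MISS, evict fox. Cache (LRU->MRU): [owl lemon ram eel]
  27. access ram: HIT. Cache (LRU->MRU): [owl lemon eel ram]
  28. access eel: HIT. Cache (LRU->MRU): [owl lemon ram eel]
  29. access owl: HIT. Cache (LRU->MRU): [lemon ram eel owl]
  30. access ram: HIT. Cache (LRU->MRU): [lemon eel owl ram]
  31. access ram: HIT. Cache (LRU->MRU): [lemon eel owl ram]
  32. access lemon: HIT. Cache (LRU->MRU): [eel owl ram lemon]
  33. access fox: MISS, evict eel. Cache (LRU->MRU): [owl ram lemon fox]
  34. access eel: MISS, evict owl. Cache (LRU->MRU): [ram lemon fox eel]
  35. access owl: MISS, evict ram. Cache (LRU->MRU): [lemon fox eel owl]
  36. access owl: HIT. Cache (LRU->MRU): [lemon fox eel owl]
  37. access lemon: HIT. Cache (LRU->MRU): [fox eel owl lemon]
  38. access fox: HIT. Cache (LRU->MRU): [eel owl lemon fox]
  39. access lemon: HIT. Cache (LRU->MRU): [eel owl fox lemon]
  40. access fox: HIT. Cache (LRU->MRU): [eel owl lemon fox]
Total: 29 hits, 11 misses, 7 evictions

Answer: 7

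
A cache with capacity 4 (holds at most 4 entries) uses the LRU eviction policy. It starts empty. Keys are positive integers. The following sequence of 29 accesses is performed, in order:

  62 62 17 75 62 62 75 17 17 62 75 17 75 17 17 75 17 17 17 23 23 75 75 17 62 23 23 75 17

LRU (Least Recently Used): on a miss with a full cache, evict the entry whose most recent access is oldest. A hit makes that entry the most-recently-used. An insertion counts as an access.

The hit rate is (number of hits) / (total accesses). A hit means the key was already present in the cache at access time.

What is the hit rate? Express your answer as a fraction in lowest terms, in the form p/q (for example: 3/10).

LRU simulation (capacity=4):
  1. access 62: MISS. Cache (LRU->MRU): [62]
  2. access 62: HIT. Cache (LRU->MRU): [62]
  3. access 17: MISS. Cache (LRU->MRU): [62 17]
  4. access 75: MISS. Cache (LRU->MRU): [62 17 75]
  5. access 62: HIT. Cache (LRU->MRU): [17 75 62]
  6. access 62: HIT. Cache (LRU->MRU): [17 75 62]
  7. access 75: HIT. Cache (LRU->MRU): [17 62 75]
  8. access 17: HIT. Cache (LRU->MRU): [62 75 17]
  9. access 17: HIT. Cache (LRU->MRU): [62 75 17]
  10. access 62: HIT. Cache (LRU->MRU): [75 17 62]
  11. access 75: HIT. Cache (LRU->MRU): [17 62 75]
  12. access 17: HIT. Cache (LRU->MRU): [62 75 17]
  13. access 75: HIT. Cache (LRU->MRU): [62 17 75]
  14. access 17: HIT. Cache (LRU->MRU): [62 75 17]
  15. access 17: HIT. Cache (LRU->MRU): [62 75 17]
  16. access 75: HIT. Cache (LRU->MRU): [62 17 75]
  17. access 17: HIT. Cache (LRU->MRU): [62 75 17]
  18. access 17: HIT. Cache (LRU->MRU): [62 75 17]
  19. access 17: HIT. Cache (LRU->MRU): [62 75 17]
  20. access 23: MISS. Cache (LRU->MRU): [62 75 17 23]
  21. access 23: HIT. Cache (LRU->MRU): [62 75 17 23]
  22. access 75: HIT. Cache (LRU->MRU): [62 17 23 75]
  23. access 75: HIT. Cache (LRU->MRU): [62 17 23 75]
  24. access 17: HIT. Cache (LRU->MRU): [62 23 75 17]
  25. access 62: HIT. Cache (LRU->MRU): [23 75 17 62]
  26. access 23: HIT. Cache (LRU->MRU): [75 17 62 23]
  27. access 23: HIT. Cache (LRU->MRU): [75 17 62 23]
  28. access 75: HIT. Cache (LRU->MRU): [17 62 23 75]
  29. access 17: HIT. Cache (LRU->MRU): [62 23 75 17]
Total: 25 hits, 4 misses, 0 evictions

Hit rate = 25/29

Answer: 25/29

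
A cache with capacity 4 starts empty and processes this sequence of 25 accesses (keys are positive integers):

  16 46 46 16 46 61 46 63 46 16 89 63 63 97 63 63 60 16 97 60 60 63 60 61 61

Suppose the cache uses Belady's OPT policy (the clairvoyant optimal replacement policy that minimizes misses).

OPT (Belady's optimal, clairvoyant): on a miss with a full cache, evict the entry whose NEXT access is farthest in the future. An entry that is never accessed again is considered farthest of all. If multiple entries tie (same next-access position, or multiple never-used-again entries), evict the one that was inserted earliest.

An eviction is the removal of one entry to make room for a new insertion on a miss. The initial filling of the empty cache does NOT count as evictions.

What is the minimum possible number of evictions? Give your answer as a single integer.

OPT (Belady) simulation (capacity=4):
  1. access 16: MISS. Cache: [16]
  2. access 46: MISS. Cache: [16 46]
  3. access 46: HIT. Next use of 46: step 5. Cache: [16 46]
  4. access 16: HIT. Next use of 16: step 10. Cache: [16 46]
  5. access 46: HIT. Next use of 46: step 7. Cache: [16 46]
  6. access 61: MISS. Cache: [16 46 61]
  7. access 46: HIT. Next use of 46: step 9. Cache: [16 46 61]
  8. access 63: MISS. Cache: [16 46 61 63]
  9. access 46: HIT. Next use of 46: never. Cache: [16 46 61 63]
  10. access 16: HIT. Next use of 16: step 18. Cache: [16 46 61 63]
  11. access 89: MISS, evict 46 (next use: never). Cache: [16 61 63 89]
  12. access 63: HIT. Next use of 63: step 13. Cache: [16 61 63 89]
  13. access 63: HIT. Next use of 63: step 15. Cache: [16 61 63 89]
  14. access 97: MISS, evict 89 (next use: never). Cache: [16 61 63 97]
  15. access 63: HIT. Next use of 63: step 16. Cache: [16 61 63 97]
  16. access 63: HIT. Next use of 63: step 22. Cache: [16 61 63 97]
  17. access 60: MISS, evict 61 (next use: step 24). Cache: [16 63 97 60]
  18. access 16: HIT. Next use of 16: never. Cache: [16 63 97 60]
  19. access 97: HIT. Next use of 97: never. Cache: [16 63 97 60]
  20. access 60: HIT. Next use of 60: step 21. Cache: [16 63 97 60]
  21. access 60: HIT. Next use of 60: step 23. Cache: [16 63 97 60]
  22. access 63: HIT. Next use of 63: never. Cache: [16 63 97 60]
  23. access 60: HIT. Next use of 60: never. Cache: [16 63 97 60]
  24. access 61: MISS, evict 16 (next use: never). Cache: [63 97 60 61]
  25. access 61: HIT. Next use of 61: never. Cache: [63 97 60 61]
Total: 17 hits, 8 misses, 4 evictions

Answer: 4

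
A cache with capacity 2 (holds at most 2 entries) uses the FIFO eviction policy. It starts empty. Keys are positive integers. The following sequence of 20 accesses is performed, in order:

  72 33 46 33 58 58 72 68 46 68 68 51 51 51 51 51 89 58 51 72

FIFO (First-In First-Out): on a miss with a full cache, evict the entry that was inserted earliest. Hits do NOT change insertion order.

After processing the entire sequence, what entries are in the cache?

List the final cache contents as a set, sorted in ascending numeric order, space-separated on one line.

FIFO simulation (capacity=2):
  1. access 72: MISS. Cache (old->new): [72]
  2. access 33: MISS. Cache (old->new): [72 33]
  3. access 46: MISS, evict 72. Cache (old->new): [33 46]
  4. access 33: HIT. Cache (old->new): [33 46]
  5. access 58: MISS, evict 33. Cache (old->new): [46 58]
  6. access 58: HIT. Cache (old->new): [46 58]
  7. access 72: MISS, evict 46. Cache (old->new): [58 72]
  8. access 68: MISS, evict 58. Cache (old->new): [72 68]
  9. access 46: MISS, evict 72. Cache (old->new): [68 46]
  10. access 68: HIT. Cache (old->new): [68 46]
  11. access 68: HIT. Cache (old->new): [68 46]
  12. access 51: MISS, evict 68. Cache (old->new): [46 51]
  13. access 51: HIT. Cache (old->new): [46 51]
  14. access 51: HIT. Cache (old->new): [46 51]
  15. access 51: HIT. Cache (old->new): [46 51]
  16. access 51: HIT. Cache (old->new): [46 51]
  17. access 89: MISS, evict 46. Cache (old->new): [51 89]
  18. access 58: MISS, evict 51. Cache (old->new): [89 58]
  19. access 51: MISS, evict 89. Cache (old->new): [58 51]
  20. access 72: MISS, evict 58. Cache (old->new): [51 72]
Total: 8 hits, 12 misses, 10 evictions

Answer: 51 72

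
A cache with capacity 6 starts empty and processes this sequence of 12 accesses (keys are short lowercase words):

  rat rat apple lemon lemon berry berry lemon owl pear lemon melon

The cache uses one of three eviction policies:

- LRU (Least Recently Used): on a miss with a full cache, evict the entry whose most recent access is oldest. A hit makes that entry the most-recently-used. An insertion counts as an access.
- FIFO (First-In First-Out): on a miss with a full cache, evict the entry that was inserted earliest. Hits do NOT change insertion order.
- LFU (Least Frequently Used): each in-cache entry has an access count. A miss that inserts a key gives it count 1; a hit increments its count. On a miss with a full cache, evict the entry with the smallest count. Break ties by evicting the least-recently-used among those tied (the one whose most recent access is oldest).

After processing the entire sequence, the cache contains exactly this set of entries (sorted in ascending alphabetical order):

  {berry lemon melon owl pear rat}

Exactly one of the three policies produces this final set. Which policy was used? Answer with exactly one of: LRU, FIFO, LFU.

Simulating under each policy and comparing final sets:
  LRU: final set = {apple berry lemon melon owl pear} -> differs
  FIFO: final set = {apple berry lemon melon owl pear} -> differs
  LFU: final set = {berry lemon melon owl pear rat} -> MATCHES target
Only LFU produces the target set.

Answer: LFU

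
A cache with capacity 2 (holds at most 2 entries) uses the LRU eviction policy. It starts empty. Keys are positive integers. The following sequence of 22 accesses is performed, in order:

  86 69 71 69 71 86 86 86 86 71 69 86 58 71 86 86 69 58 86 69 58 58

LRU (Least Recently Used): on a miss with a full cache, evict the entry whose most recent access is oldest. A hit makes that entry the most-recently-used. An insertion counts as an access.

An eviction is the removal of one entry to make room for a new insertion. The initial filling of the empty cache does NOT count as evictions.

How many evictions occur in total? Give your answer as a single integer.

LRU simulation (capacity=2):
  1. access 86: MISS. Cache (LRU->MRU): [86]
  2. access 69: MISS. Cache (LRU->MRU): [86 69]
  3. access 71: MISS, evict 86. Cache (LRU->MRU): [69 71]
  4. access 69: HIT. Cache (LRU->MRU): [71 69]
  5. access 71: HIT. Cache (LRU->MRU): [69 71]
  6. access 86: MISS, evict 69. Cache (LRU->MRU): [71 86]
  7. access 86: HIT. Cache (LRU->MRU): [71 86]
  8. access 86: HIT. Cache (LRU->MRU): [71 86]
  9. access 86: HIT. Cache (LRU->MRU): [71 86]
  10. access 71: HIT. Cache (LRU->MRU): [86 71]
  11. access 69: MISS, evict 86. Cache (LRU->MRU): [71 69]
  12. access 86: MISS, evict 71. Cache (LRU->MRU): [69 86]
  13. access 58: MISS, evict 69. Cache (LRU->MRU): [86 58]
  14. access 71: MISS, evict 86. Cache (LRU->MRU): [58 71]
  15. access 86: MISS, evict 58. Cache (LRU->MRU): [71 86]
  16. access 86: HIT. Cache (LRU->MRU): [71 86]
  17. access 69: MISS, evict 71. Cache (LRU->MRU): [86 69]
  18. access 58: MISS, evict 86. Cache (LRU->MRU): [69 58]
  19. access 86: MISS, evict 69. Cache (LRU->MRU): [58 86]
  20. access 69: MISS, evict 58. Cache (LRU->MRU): [86 69]
  21. access 58: MISS, evict 86. Cache (LRU->MRU): [69 58]
  22. access 58: HIT. Cache (LRU->MRU): [69 58]
Total: 8 hits, 14 misses, 12 evictions

Answer: 12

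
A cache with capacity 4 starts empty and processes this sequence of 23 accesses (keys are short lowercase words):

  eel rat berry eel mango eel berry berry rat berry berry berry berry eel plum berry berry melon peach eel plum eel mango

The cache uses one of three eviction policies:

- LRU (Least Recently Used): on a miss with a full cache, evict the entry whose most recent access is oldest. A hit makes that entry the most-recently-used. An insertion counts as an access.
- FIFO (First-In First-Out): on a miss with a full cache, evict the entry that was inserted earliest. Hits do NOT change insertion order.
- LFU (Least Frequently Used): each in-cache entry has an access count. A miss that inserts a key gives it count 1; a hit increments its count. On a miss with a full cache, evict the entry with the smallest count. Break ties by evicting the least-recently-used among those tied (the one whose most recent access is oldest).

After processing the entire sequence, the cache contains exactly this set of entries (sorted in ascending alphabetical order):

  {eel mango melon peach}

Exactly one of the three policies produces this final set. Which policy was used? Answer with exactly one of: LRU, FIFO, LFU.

Answer: FIFO

Derivation:
Simulating under each policy and comparing final sets:
  LRU: final set = {eel mango peach plum} -> differs
  FIFO: final set = {eel mango melon peach} -> MATCHES target
  LFU: final set = {berry eel mango rat} -> differs
Only FIFO produces the target set.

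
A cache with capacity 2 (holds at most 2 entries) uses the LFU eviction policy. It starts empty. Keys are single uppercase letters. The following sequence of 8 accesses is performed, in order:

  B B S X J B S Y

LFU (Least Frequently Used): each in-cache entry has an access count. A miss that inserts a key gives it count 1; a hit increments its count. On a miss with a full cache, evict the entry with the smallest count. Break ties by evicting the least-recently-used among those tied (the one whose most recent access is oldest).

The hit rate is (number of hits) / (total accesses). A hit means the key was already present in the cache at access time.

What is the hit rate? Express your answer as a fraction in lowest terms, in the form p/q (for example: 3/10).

Answer: 1/4

Derivation:
LFU simulation (capacity=2):
  1. access B: MISS. Cache: [B(c=1)]
  2. access B: HIT, count now 2. Cache: [B(c=2)]
  3. access S: MISS. Cache: [S(c=1) B(c=2)]
  4. access X: MISS, evict S(c=1). Cache: [X(c=1) B(c=2)]
  5. access J: MISS, evict X(c=1). Cache: [J(c=1) B(c=2)]
  6. access B: HIT, count now 3. Cache: [J(c=1) B(c=3)]
  7. access S: MISS, evict J(c=1). Cache: [S(c=1) B(c=3)]
  8. access Y: MISS, evict S(c=1). Cache: [Y(c=1) B(c=3)]
Total: 2 hits, 6 misses, 4 evictions

Hit rate = 2/8 = 1/4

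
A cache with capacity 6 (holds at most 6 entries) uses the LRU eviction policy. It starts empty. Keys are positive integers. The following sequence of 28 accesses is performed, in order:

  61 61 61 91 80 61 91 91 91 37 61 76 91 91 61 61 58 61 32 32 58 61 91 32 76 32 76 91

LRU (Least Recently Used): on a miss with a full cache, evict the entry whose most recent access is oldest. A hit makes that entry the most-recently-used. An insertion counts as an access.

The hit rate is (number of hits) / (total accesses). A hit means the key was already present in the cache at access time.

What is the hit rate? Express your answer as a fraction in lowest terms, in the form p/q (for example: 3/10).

LRU simulation (capacity=6):
  1. access 61: MISS. Cache (LRU->MRU): [61]
  2. access 61: HIT. Cache (LRU->MRU): [61]
  3. access 61: HIT. Cache (LRU->MRU): [61]
  4. access 91: MISS. Cache (LRU->MRU): [61 91]
  5. access 80: MISS. Cache (LRU->MRU): [61 91 80]
  6. access 61: HIT. Cache (LRU->MRU): [91 80 61]
  7. access 91: HIT. Cache (LRU->MRU): [80 61 91]
  8. access 91: HIT. Cache (LRU->MRU): [80 61 91]
  9. access 91: HIT. Cache (LRU->MRU): [80 61 91]
  10. access 37: MISS. Cache (LRU->MRU): [80 61 91 37]
  11. access 61: HIT. Cache (LRU->MRU): [80 91 37 61]
  12. access 76: MISS. Cache (LRU->MRU): [80 91 37 61 76]
  13. access 91: HIT. Cache (LRU->MRU): [80 37 61 76 91]
  14. access 91: HIT. Cache (LRU->MRU): [80 37 61 76 91]
  15. access 61: HIT. Cache (LRU->MRU): [80 37 76 91 61]
  16. access 61: HIT. Cache (LRU->MRU): [80 37 76 91 61]
  17. access 58: MISS. Cache (LRU->MRU): [80 37 76 91 61 58]
  18. access 61: HIT. Cache (LRU->MRU): [80 37 76 91 58 61]
  19. access 32: MISS, evict 80. Cache (LRU->MRU): [37 76 91 58 61 32]
  20. access 32: HIT. Cache (LRU->MRU): [37 76 91 58 61 32]
  21. access 58: HIT. Cache (LRU->MRU): [37 76 91 61 32 58]
  22. access 61: HIT. Cache (LRU->MRU): [37 76 91 32 58 61]
  23. access 91: HIT. Cache (LRU->MRU): [37 76 32 58 61 91]
  24. access 32: HIT. Cache (LRU->MRU): [37 76 58 61 91 32]
  25. access 76: HIT. Cache (LRU->MRU): [37 58 61 91 32 76]
  26. access 32: HIT. Cache (LRU->MRU): [37 58 61 91 76 32]
  27. access 76: HIT. Cache (LRU->MRU): [37 58 61 91 32 76]
  28. access 91: HIT. Cache (LRU->MRU): [37 58 61 32 76 91]
Total: 21 hits, 7 misses, 1 evictions

Hit rate = 21/28 = 3/4

Answer: 3/4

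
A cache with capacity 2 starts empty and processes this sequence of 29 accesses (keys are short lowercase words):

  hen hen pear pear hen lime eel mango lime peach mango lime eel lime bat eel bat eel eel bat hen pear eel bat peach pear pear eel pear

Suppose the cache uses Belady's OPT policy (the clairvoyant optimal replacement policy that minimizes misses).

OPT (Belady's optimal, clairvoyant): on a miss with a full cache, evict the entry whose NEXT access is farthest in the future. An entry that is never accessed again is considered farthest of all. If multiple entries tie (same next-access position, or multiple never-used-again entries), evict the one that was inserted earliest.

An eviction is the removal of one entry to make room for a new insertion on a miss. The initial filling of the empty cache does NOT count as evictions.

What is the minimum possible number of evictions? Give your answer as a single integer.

Answer: 12

Derivation:
OPT (Belady) simulation (capacity=2):
  1. access hen: MISS. Cache: [hen]
  2. access hen: HIT. Next use of hen: step 5. Cache: [hen]
  3. access pear: MISS. Cache: [hen pear]
  4. access pear: HIT. Next use of pear: step 22. Cache: [hen pear]
  5. access hen: HIT. Next use of hen: step 21. Cache: [hen pear]
  6. access lime: MISS, evict pear (next use: step 22). Cache: [hen lime]
  7. access eel: MISS, evict hen (next use: step 21). Cache: [lime eel]
  8. access mango: MISS, evict eel (next use: step 13). Cache: [lime mango]
  9. access lime: HIT. Next use of lime: step 12. Cache: [lime mango]
  10. access peach: MISS, evict lime (next use: step 12). Cache: [mango peach]
  11. access mango: HIT. Next use of mango: never. Cache: [mango peach]
  12. access lime: MISS, evict mango (next use: never). Cache: [peach lime]
  13. access eel: MISS, evict peach (next use: step 25). Cache: [lime eel]
  14. access lime: HIT. Next use of lime: never. Cache: [lime eel]
  15. access bat: MISS, evict lime (next use: never). Cache: [eel bat]
  16. access eel: HIT. Next use of eel: step 18. Cache: [eel bat]
  17. access bat: HIT. Next use of bat: step 20. Cache: [eel bat]
  18. access eel: HIT. Next use of eel: step 19. Cache: [eel bat]
  19. access eel: HIT. Next use of eel: step 23. Cache: [eel bat]
  20. access bat: HIT. Next use of bat: step 24. Cache: [eel bat]
  21. access hen: MISS, evict bat (next use: step 24). Cache: [eel hen]
  22. access pear: MISS, evict hen (next use: never). Cache: [eel pear]
  23. access eel: HIT. Next use of eel: step 28. Cache: [eel pear]
  24. access bat: MISS, evict eel (next use: step 28). Cache: [pear bat]
  25. access peach: MISS, evict bat (next use: never). Cache: [pear peach]
  26. access pear: HIT. Next use of pear: step 27. Cache: [pear peach]
  27. access pear: HIT. Next use of pear: step 29. Cache: [pear peach]
  28. access eel: MISS, evict peach (next use: never). Cache: [pear eel]
  29. access pear: HIT. Next use of pear: never. Cache: [pear eel]
Total: 15 hits, 14 misses, 12 evictions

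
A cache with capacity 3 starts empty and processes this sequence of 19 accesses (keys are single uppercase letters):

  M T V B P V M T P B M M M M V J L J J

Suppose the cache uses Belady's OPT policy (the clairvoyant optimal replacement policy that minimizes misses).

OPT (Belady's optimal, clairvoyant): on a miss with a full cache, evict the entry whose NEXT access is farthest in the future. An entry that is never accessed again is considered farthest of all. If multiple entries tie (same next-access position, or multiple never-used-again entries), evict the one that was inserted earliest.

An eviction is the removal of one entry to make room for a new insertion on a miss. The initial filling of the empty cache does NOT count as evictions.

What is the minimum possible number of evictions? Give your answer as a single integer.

Answer: 7

Derivation:
OPT (Belady) simulation (capacity=3):
  1. access M: MISS. Cache: [M]
  2. access T: MISS. Cache: [M T]
  3. access V: MISS. Cache: [M T V]
  4. access B: MISS, evict T (next use: step 8). Cache: [M V B]
  5. access P: MISS, evict B (next use: step 10). Cache: [M V P]
  6. access V: HIT. Next use of V: step 15. Cache: [M V P]
  7. access M: HIT. Next use of M: step 11. Cache: [M V P]
  8. access T: MISS, evict V (next use: step 15). Cache: [M P T]
  9. access P: HIT. Next use of P: never. Cache: [M P T]
  10. access B: MISS, evict P (next use: never). Cache: [M T B]
  11. access M: HIT. Next use of M: step 12. Cache: [M T B]
  12. access M: HIT. Next use of M: step 13. Cache: [M T B]
  13. access M: HIT. Next use of M: step 14. Cache: [M T B]
  14. access M: HIT. Next use of M: never. Cache: [M T B]
  15. access V: MISS, evict M (next use: never). Cache: [T B V]
  16. access J: MISS, evict T (next use: never). Cache: [B V J]
  17. access L: MISS, evict B (next use: never). Cache: [V J L]
  18. access J: HIT. Next use of J: step 19. Cache: [V J L]
  19. access J: HIT. Next use of J: never. Cache: [V J L]
Total: 9 hits, 10 misses, 7 evictions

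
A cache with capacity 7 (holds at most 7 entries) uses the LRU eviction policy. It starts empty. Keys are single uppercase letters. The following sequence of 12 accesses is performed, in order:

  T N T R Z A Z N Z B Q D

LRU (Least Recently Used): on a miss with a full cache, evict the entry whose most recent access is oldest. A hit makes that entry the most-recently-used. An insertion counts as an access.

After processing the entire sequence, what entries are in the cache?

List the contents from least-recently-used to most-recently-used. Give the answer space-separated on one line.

Answer: R A N Z B Q D

Derivation:
LRU simulation (capacity=7):
  1. access T: MISS. Cache (LRU->MRU): [T]
  2. access N: MISS. Cache (LRU->MRU): [T N]
  3. access T: HIT. Cache (LRU->MRU): [N T]
  4. access R: MISS. Cache (LRU->MRU): [N T R]
  5. access Z: MISS. Cache (LRU->MRU): [N T R Z]
  6. access A: MISS. Cache (LRU->MRU): [N T R Z A]
  7. access Z: HIT. Cache (LRU->MRU): [N T R A Z]
  8. access N: HIT. Cache (LRU->MRU): [T R A Z N]
  9. access Z: HIT. Cache (LRU->MRU): [T R A N Z]
  10. access B: MISS. Cache (LRU->MRU): [T R A N Z B]
  11. access Q: MISS. Cache (LRU->MRU): [T R A N Z B Q]
  12. access D: MISS, evict T. Cache (LRU->MRU): [R A N Z B Q D]
Total: 4 hits, 8 misses, 1 evictions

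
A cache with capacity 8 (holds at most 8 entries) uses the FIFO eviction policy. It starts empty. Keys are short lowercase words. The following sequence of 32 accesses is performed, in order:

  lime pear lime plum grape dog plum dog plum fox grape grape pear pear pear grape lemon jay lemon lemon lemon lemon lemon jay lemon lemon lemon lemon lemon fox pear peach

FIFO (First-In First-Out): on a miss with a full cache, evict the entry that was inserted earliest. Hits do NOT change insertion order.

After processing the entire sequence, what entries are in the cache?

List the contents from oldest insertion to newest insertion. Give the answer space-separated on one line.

FIFO simulation (capacity=8):
  1. access lime: MISS. Cache (old->new): [lime]
  2. access pear: MISS. Cache (old->new): [lime pear]
  3. access lime: HIT. Cache (old->new): [lime pear]
  4. access plum: MISS. Cache (old->new): [lime pear plum]
  5. access grape: MISS. Cache (old->new): [lime pear plum grape]
  6. access dog: MISS. Cache (old->new): [lime pear plum grape dog]
  7. access plum: HIT. Cache (old->new): [lime pear plum grape dog]
  8. access dog: HIT. Cache (old->new): [lime pear plum grape dog]
  9. access plum: HIT. Cache (old->new): [lime pear plum grape dog]
  10. access fox: MISS. Cache (old->new): [lime pear plum grape dog fox]
  11. access grape: HIT. Cache (old->new): [lime pear plum grape dog fox]
  12. access grape: HIT. Cache (old->new): [lime pear plum grape dog fox]
  13. access pear: HIT. Cache (old->new): [lime pear plum grape dog fox]
  14. access pear: HIT. Cache (old->new): [lime pear plum grape dog fox]
  15. access pear: HIT. Cache (old->new): [lime pear plum grape dog fox]
  16. access grape: HIT. Cache (old->new): [lime pear plum grape dog fox]
  17. access lemon: MISS. Cache (old->new): [lime pear plum grape dog fox lemon]
  18. access jay: MISS. Cache (old->new): [lime pear plum grape dog fox lemon jay]
  19. access lemon: HIT. Cache (old->new): [lime pear plum grape dog fox lemon jay]
  20. access lemon: HIT. Cache (old->new): [lime pear plum grape dog fox lemon jay]
  21. access lemon: HIT. Cache (old->new): [lime pear plum grape dog fox lemon jay]
  22. access lemon: HIT. Cache (old->new): [lime pear plum grape dog fox lemon jay]
  23. access lemon: HIT. Cache (old->new): [lime pear plum grape dog fox lemon jay]
  24. access jay: HIT. Cache (old->new): [lime pear plum grape dog fox lemon jay]
  25. access lemon: HIT. Cache (old->new): [lime pear plum grape dog fox lemon jay]
  26. access lemon: HIT. Cache (old->new): [lime pear plum grape dog fox lemon jay]
  27. access lemon: HIT. Cache (old->new): [lime pear plum grape dog fox lemon jay]
  28. access lemon: HIT. Cache (old->new): [lime pear plum grape dog fox lemon jay]
  29. access lemon: HIT. Cache (old->new): [lime pear plum grape dog fox lemon jay]
  30. access fox: HIT. Cache (old->new): [lime pear plum grape dog fox lemon jay]
  31. access pear: HIT. Cache (old->new): [lime pear plum grape dog fox lemon jay]
  32. access peach: MISS, evict lime. Cache (old->new): [pear plum grape dog fox lemon jay peach]
Total: 23 hits, 9 misses, 1 evictions

Answer: pear plum grape dog fox lemon jay peach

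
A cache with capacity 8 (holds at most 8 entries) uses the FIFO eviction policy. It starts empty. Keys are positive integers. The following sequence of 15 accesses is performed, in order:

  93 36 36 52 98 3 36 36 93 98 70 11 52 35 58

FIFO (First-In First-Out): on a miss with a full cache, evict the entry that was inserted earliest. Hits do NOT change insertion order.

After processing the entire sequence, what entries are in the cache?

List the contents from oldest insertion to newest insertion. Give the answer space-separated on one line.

FIFO simulation (capacity=8):
  1. access 93: MISS. Cache (old->new): [93]
  2. access 36: MISS. Cache (old->new): [93 36]
  3. access 36: HIT. Cache (old->new): [93 36]
  4. access 52: MISS. Cache (old->new): [93 36 52]
  5. access 98: MISS. Cache (old->new): [93 36 52 98]
  6. access 3: MISS. Cache (old->new): [93 36 52 98 3]
  7. access 36: HIT. Cache (old->new): [93 36 52 98 3]
  8. access 36: HIT. Cache (old->new): [93 36 52 98 3]
  9. access 93: HIT. Cache (old->new): [93 36 52 98 3]
  10. access 98: HIT. Cache (old->new): [93 36 52 98 3]
  11. access 70: MISS. Cache (old->new): [93 36 52 98 3 70]
  12. access 11: MISS. Cache (old->new): [93 36 52 98 3 70 11]
  13. access 52: HIT. Cache (old->new): [93 36 52 98 3 70 11]
  14. access 35: MISS. Cache (old->new): [93 36 52 98 3 70 11 35]
  15. access 58: MISS, evict 93. Cache (old->new): [36 52 98 3 70 11 35 58]
Total: 6 hits, 9 misses, 1 evictions

Answer: 36 52 98 3 70 11 35 58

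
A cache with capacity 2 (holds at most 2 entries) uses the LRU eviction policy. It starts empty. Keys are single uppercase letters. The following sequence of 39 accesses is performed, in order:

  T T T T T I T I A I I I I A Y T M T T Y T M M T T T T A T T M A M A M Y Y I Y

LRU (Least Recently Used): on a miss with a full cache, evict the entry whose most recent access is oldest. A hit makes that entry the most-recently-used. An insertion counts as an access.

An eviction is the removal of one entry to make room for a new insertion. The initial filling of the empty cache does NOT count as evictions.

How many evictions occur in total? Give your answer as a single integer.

LRU simulation (capacity=2):
  1. access T: MISS. Cache (LRU->MRU): [T]
  2. access T: HIT. Cache (LRU->MRU): [T]
  3. access T: HIT. Cache (LRU->MRU): [T]
  4. access T: HIT. Cache (LRU->MRU): [T]
  5. access T: HIT. Cache (LRU->MRU): [T]
  6. access I: MISS. Cache (LRU->MRU): [T I]
  7. access T: HIT. Cache (LRU->MRU): [I T]
  8. access I: HIT. Cache (LRU->MRU): [T I]
  9. access A: MISS, evict T. Cache (LRU->MRU): [I A]
  10. access I: HIT. Cache (LRU->MRU): [A I]
  11. access I: HIT. Cache (LRU->MRU): [A I]
  12. access I: HIT. Cache (LRU->MRU): [A I]
  13. access I: HIT. Cache (LRU->MRU): [A I]
  14. access A: HIT. Cache (LRU->MRU): [I A]
  15. access Y: MISS, evict I. Cache (LRU->MRU): [A Y]
  16. access T: MISS, evict A. Cache (LRU->MRU): [Y T]
  17. access M: MISS, evict Y. Cache (LRU->MRU): [T M]
  18. access T: HIT. Cache (LRU->MRU): [M T]
  19. access T: HIT. Cache (LRU->MRU): [M T]
  20. access Y: MISS, evict M. Cache (LRU->MRU): [T Y]
  21. access T: HIT. Cache (LRU->MRU): [Y T]
  22. access M: MISS, evict Y. Cache (LRU->MRU): [T M]
  23. access M: HIT. Cache (LRU->MRU): [T M]
  24. access T: HIT. Cache (LRU->MRU): [M T]
  25. access T: HIT. Cache (LRU->MRU): [M T]
  26. access T: HIT. Cache (LRU->MRU): [M T]
  27. access T: HIT. Cache (LRU->MRU): [M T]
  28. access A: MISS, evict M. Cache (LRU->MRU): [T A]
  29. access T: HIT. Cache (LRU->MRU): [A T]
  30. access T: HIT. Cache (LRU->MRU): [A T]
  31. access M: MISS, evict A. Cache (LRU->MRU): [T M]
  32. access A: MISS, evict T. Cache (LRU->MRU): [M A]
  33. access M: HIT. Cache (LRU->MRU): [A M]
  34. access A: HIT. Cache (LRU->MRU): [M A]
  35. access M: HIT. Cache (LRU->MRU): [A M]
  36. access Y: MISS, evict A. Cache (LRU->MRU): [M Y]
  37. access Y: HIT. Cache (LRU->MRU): [M Y]
  38. access I: MISS, evict M. Cache (LRU->MRU): [Y I]
  39. access Y: HIT. Cache (LRU->MRU): [I Y]
Total: 26 hits, 13 misses, 11 evictions

Answer: 11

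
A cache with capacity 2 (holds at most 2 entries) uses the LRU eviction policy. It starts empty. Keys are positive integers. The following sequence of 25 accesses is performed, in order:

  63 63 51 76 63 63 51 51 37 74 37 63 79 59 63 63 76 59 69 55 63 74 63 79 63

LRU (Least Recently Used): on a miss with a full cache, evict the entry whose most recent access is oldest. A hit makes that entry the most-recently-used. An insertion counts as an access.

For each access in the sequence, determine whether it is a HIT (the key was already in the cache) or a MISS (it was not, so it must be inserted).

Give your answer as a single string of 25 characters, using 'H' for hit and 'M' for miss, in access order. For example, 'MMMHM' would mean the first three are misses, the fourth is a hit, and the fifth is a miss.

Answer: MHMMMHMHMMHMMMMHMMMMMMHMH

Derivation:
LRU simulation (capacity=2):
  1. access 63: MISS. Cache (LRU->MRU): [63]
  2. access 63: HIT. Cache (LRU->MRU): [63]
  3. access 51: MISS. Cache (LRU->MRU): [63 51]
  4. access 76: MISS, evict 63. Cache (LRU->MRU): [51 76]
  5. access 63: MISS, evict 51. Cache (LRU->MRU): [76 63]
  6. access 63: HIT. Cache (LRU->MRU): [76 63]
  7. access 51: MISS, evict 76. Cache (LRU->MRU): [63 51]
  8. access 51: HIT. Cache (LRU->MRU): [63 51]
  9. access 37: MISS, evict 63. Cache (LRU->MRU): [51 37]
  10. access 74: MISS, evict 51. Cache (LRU->MRU): [37 74]
  11. access 37: HIT. Cache (LRU->MRU): [74 37]
  12. access 63: MISS, evict 74. Cache (LRU->MRU): [37 63]
  13. access 79: MISS, evict 37. Cache (LRU->MRU): [63 79]
  14. access 59: MISS, evict 63. Cache (LRU->MRU): [79 59]
  15. access 63: MISS, evict 79. Cache (LRU->MRU): [59 63]
  16. access 63: HIT. Cache (LRU->MRU): [59 63]
  17. access 76: MISS, evict 59. Cache (LRU->MRU): [63 76]
  18. access 59: MISS, evict 63. Cache (LRU->MRU): [76 59]
  19. access 69: MISS, evict 76. Cache (LRU->MRU): [59 69]
  20. access 55: MISS, evict 59. Cache (LRU->MRU): [69 55]
  21. access 63: MISS, evict 69. Cache (LRU->MRU): [55 63]
  22. access 74: MISS, evict 55. Cache (LRU->MRU): [63 74]
  23. access 63: HIT. Cache (LRU->MRU): [74 63]
  24. access 79: MISS, evict 74. Cache (LRU->MRU): [63 79]
  25. access 63: HIT. Cache (LRU->MRU): [79 63]
Total: 7 hits, 18 misses, 16 evictions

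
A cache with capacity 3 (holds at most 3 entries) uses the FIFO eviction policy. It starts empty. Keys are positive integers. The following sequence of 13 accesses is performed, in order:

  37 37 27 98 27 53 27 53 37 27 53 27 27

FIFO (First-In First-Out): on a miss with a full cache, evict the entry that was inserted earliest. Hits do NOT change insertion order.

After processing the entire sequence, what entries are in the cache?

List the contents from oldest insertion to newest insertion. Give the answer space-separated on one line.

Answer: 53 37 27

Derivation:
FIFO simulation (capacity=3):
  1. access 37: MISS. Cache (old->new): [37]
  2. access 37: HIT. Cache (old->new): [37]
  3. access 27: MISS. Cache (old->new): [37 27]
  4. access 98: MISS. Cache (old->new): [37 27 98]
  5. access 27: HIT. Cache (old->new): [37 27 98]
  6. access 53: MISS, evict 37. Cache (old->new): [27 98 53]
  7. access 27: HIT. Cache (old->new): [27 98 53]
  8. access 53: HIT. Cache (old->new): [27 98 53]
  9. access 37: MISS, evict 27. Cache (old->new): [98 53 37]
  10. access 27: MISS, evict 98. Cache (old->new): [53 37 27]
  11. access 53: HIT. Cache (old->new): [53 37 27]
  12. access 27: HIT. Cache (old->new): [53 37 27]
  13. access 27: HIT. Cache (old->new): [53 37 27]
Total: 7 hits, 6 misses, 3 evictions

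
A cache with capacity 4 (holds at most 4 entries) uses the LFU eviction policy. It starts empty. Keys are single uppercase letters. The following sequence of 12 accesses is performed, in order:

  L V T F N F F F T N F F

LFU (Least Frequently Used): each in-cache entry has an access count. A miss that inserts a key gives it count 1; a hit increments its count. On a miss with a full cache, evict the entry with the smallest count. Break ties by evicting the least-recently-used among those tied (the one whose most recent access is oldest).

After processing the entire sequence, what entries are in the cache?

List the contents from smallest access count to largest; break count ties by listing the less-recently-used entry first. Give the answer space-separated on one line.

Answer: V T N F

Derivation:
LFU simulation (capacity=4):
  1. access L: MISS. Cache: [L(c=1)]
  2. access V: MISS. Cache: [L(c=1) V(c=1)]
  3. access T: MISS. Cache: [L(c=1) V(c=1) T(c=1)]
  4. access F: MISS. Cache: [L(c=1) V(c=1) T(c=1) F(c=1)]
  5. access N: MISS, evict L(c=1). Cache: [V(c=1) T(c=1) F(c=1) N(c=1)]
  6. access F: HIT, count now 2. Cache: [V(c=1) T(c=1) N(c=1) F(c=2)]
  7. access F: HIT, count now 3. Cache: [V(c=1) T(c=1) N(c=1) F(c=3)]
  8. access F: HIT, count now 4. Cache: [V(c=1) T(c=1) N(c=1) F(c=4)]
  9. access T: HIT, count now 2. Cache: [V(c=1) N(c=1) T(c=2) F(c=4)]
  10. access N: HIT, count now 2. Cache: [V(c=1) T(c=2) N(c=2) F(c=4)]
  11. access F: HIT, count now 5. Cache: [V(c=1) T(c=2) N(c=2) F(c=5)]
  12. access F: HIT, count now 6. Cache: [V(c=1) T(c=2) N(c=2) F(c=6)]
Total: 7 hits, 5 misses, 1 evictions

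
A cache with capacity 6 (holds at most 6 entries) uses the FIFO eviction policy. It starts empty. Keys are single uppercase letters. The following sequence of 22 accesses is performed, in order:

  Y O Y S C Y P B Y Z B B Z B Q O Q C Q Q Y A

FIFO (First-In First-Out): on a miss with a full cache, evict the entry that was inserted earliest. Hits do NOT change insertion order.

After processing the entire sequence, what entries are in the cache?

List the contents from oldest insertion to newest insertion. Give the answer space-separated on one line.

Answer: B Z Q O Y A

Derivation:
FIFO simulation (capacity=6):
  1. access Y: MISS. Cache (old->new): [Y]
  2. access O: MISS. Cache (old->new): [Y O]
  3. access Y: HIT. Cache (old->new): [Y O]
  4. access S: MISS. Cache (old->new): [Y O S]
  5. access C: MISS. Cache (old->new): [Y O S C]
  6. access Y: HIT. Cache (old->new): [Y O S C]
  7. access P: MISS. Cache (old->new): [Y O S C P]
  8. access B: MISS. Cache (old->new): [Y O S C P B]
  9. access Y: HIT. Cache (old->new): [Y O S C P B]
  10. access Z: MISS, evict Y. Cache (old->new): [O S C P B Z]
  11. access B: HIT. Cache (old->new): [O S C P B Z]
  12. access B: HIT. Cache (old->new): [O S C P B Z]
  13. access Z: HIT. Cache (old->new): [O S C P B Z]
  14. access B: HIT. Cache (old->new): [O S C P B Z]
  15. access Q: MISS, evict O. Cache (old->new): [S C P B Z Q]
  16. access O: MISS, evict S. Cache (old->new): [C P B Z Q O]
  17. access Q: HIT. Cache (old->new): [C P B Z Q O]
  18. access C: HIT. Cache (old->new): [C P B Z Q O]
  19. access Q: HIT. Cache (old->new): [C P B Z Q O]
  20. access Q: HIT. Cache (old->new): [C P B Z Q O]
  21. access Y: MISS, evict C. Cache (old->new): [P B Z Q O Y]
  22. access A: MISS, evict P. Cache (old->new): [B Z Q O Y A]
Total: 11 hits, 11 misses, 5 evictions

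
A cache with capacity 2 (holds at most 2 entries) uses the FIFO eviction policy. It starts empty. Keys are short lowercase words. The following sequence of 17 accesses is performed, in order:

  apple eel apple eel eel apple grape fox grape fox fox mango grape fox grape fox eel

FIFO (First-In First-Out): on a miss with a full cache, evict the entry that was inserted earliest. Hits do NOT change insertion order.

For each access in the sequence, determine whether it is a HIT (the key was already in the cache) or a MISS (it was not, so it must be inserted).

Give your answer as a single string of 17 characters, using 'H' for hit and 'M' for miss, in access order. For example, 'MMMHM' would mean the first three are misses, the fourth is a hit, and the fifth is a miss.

Answer: MMHHHHMMHHHMMMHHM

Derivation:
FIFO simulation (capacity=2):
  1. access apple: MISS. Cache (old->new): [apple]
  2. access eel: MISS. Cache (old->new): [apple eel]
  3. access apple: HIT. Cache (old->new): [apple eel]
  4. access eel: HIT. Cache (old->new): [apple eel]
  5. access eel: HIT. Cache (old->new): [apple eel]
  6. access apple: HIT. Cache (old->new): [apple eel]
  7. access grape: MISS, evict apple. Cache (old->new): [eel grape]
  8. access fox: MISS, evict eel. Cache (old->new): [grape fox]
  9. access grape: HIT. Cache (old->new): [grape fox]
  10. access fox: HIT. Cache (old->new): [grape fox]
  11. access fox: HIT. Cache (old->new): [grape fox]
  12. access mango: MISS, evict grape. Cache (old->new): [fox mango]
  13. access grape: MISS, evict fox. Cache (old->new): [mango grape]
  14. access fox: MISS, evict mango. Cache (old->new): [grape fox]
  15. access grape: HIT. Cache (old->new): [grape fox]
  16. access fox: HIT. Cache (old->new): [grape fox]
  17. access eel: MISS, evict grape. Cache (old->new): [fox eel]
Total: 9 hits, 8 misses, 6 evictions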